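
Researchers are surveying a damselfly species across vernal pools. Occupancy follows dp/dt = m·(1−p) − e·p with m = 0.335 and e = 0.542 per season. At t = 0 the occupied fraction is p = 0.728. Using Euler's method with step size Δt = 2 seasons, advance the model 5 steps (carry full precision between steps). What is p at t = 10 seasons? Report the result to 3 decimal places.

Update rule: p ← p + [m·(1−p) − e·p]·Δt with Δt = 2.
step 1: Δp = -0.60691, p = 0.12109
step 2: Δp = +0.45761, p = 0.57870
step 3: Δp = -0.34504, p = 0.23366
step 4: Δp = +0.26016, p = 0.49382
step 5: Δp = -0.19616, p = 0.29766

0.298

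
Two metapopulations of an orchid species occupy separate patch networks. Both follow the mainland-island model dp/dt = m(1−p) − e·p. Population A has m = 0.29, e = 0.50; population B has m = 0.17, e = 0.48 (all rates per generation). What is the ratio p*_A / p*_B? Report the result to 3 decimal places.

1.404

A: p*_A = m/(m+e) = 0.29/0.7900 = 0.3671.
B: p*_B = 0.17/0.6500 = 0.2615.
p*_A / p*_B = 0.3671/0.2615 = 1.4036.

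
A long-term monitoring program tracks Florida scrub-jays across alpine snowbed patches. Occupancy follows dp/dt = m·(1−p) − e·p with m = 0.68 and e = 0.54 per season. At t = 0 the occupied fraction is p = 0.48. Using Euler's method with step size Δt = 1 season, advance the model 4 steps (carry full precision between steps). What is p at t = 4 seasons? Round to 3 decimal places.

Update rule: p ← p + [m·(1−p) − e·p]·Δt with Δt = 1.
step 1: Δp = +0.09440, p = 0.57440
step 2: Δp = -0.02077, p = 0.55363
step 3: Δp = +0.00457, p = 0.55820
step 4: Δp = -0.00101, p = 0.55720

0.557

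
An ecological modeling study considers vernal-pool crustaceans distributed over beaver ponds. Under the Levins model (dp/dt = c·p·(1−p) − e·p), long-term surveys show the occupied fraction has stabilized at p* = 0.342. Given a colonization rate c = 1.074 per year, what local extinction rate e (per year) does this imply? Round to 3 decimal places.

0.707

At equilibrium c(1−p*) = e.
e = 1.074 × (1 − 0.342) = 1.074 × 0.6580 = 0.7067.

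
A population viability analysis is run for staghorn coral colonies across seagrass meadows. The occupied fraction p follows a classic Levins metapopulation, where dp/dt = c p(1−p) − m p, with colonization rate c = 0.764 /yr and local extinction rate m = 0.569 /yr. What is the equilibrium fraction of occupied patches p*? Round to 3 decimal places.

0.255

At equilibrium, colonization balances extinction: c·p*·(1−p*) = m·p*.
So p* = 1 − m/c = 1 − 0.569/0.764 = 1 − 0.7448 = 0.2552.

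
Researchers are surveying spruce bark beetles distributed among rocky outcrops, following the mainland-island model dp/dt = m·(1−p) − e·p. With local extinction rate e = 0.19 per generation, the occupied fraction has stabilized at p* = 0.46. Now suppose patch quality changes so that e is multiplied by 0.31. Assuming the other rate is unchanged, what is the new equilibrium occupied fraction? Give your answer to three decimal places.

0.733

Balance m(1−p*) = e·p* gives m = e·p*/(1−p*) = 0.19×0.46000/0.54000 = 0.16185.
New p* = m/(m+e) = 0.16185/(0.16185+0.05890) = 0.73318.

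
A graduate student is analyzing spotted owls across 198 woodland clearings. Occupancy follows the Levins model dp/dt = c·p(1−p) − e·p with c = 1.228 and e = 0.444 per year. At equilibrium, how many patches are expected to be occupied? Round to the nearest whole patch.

126

p* = 1 − e/c = 1 − 0.444/1.228 = 0.6384.
Expected occupied patches = N × p* = 198 × 0.6384 = 126.41 ≈ 126.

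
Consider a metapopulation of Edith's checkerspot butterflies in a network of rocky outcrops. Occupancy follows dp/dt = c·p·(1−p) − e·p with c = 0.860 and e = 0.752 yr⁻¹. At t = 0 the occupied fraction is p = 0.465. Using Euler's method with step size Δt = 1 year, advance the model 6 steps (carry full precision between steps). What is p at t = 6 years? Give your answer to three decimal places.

0.186

Update rule: p ← p + [c·p·(1−p) − e·p]·Δt with Δt = 1.
  1  |  dp/dt·Δt = -0.135734  |  p_1 = 0.329266
  2  |  dp/dt·Δt = -0.057677  |  p_2 = 0.271589
  3  |  dp/dt·Δt = -0.034103  |  p_3 = 0.237487
  4  |  dp/dt·Δt = -0.022855  |  p_4 = 0.214631
  5  |  dp/dt·Δt = -0.016437  |  p_5 = 0.198194
  6  |  dp/dt·Δt = -0.012377  |  p_6 = 0.185818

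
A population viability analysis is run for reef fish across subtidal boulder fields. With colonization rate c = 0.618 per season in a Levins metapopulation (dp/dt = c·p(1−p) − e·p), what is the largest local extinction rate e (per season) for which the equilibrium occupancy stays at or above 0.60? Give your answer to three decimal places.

1 − e/c ≥ 0.60 ⇒ e ≤ c(1 − 0.60) = 0.618 × 0.4000.
e_max = 0.2472.

0.247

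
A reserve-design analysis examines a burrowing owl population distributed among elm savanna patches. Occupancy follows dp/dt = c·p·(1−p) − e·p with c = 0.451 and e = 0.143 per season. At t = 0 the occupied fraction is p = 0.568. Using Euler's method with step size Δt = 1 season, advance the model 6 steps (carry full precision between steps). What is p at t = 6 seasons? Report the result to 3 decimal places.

Update rule: p ← p + [c·p·(1−p) − e·p]·Δt with Δt = 1.
step 1: Δp = +0.02944, p = 0.59744
step 2: Δp = +0.02303, p = 0.62047
step 3: Δp = +0.01748, p = 0.63795
step 4: Δp = +0.01294, p = 0.65089
step 5: Δp = +0.00940, p = 0.66030
step 6: Δp = +0.00674, p = 0.66703

0.667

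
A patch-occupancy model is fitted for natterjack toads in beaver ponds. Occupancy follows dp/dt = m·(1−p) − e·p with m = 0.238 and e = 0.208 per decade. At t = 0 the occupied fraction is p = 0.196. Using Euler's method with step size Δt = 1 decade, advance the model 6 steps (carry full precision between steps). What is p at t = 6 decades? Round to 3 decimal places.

0.524

Update rule: p ← p + [m·(1−p) − e·p]·Δt with Δt = 1.
t = 1: p = 0.19600 + (+0.15058) = 0.34658
t = 2: p = 0.34658 + (+0.08342) = 0.43001
t = 3: p = 0.43001 + (+0.04622) = 0.47622
t = 4: p = 0.47622 + (+0.02560) = 0.50183
t = 5: p = 0.50183 + (+0.01418) = 0.51601
t = 6: p = 0.51601 + (+0.00786) = 0.52387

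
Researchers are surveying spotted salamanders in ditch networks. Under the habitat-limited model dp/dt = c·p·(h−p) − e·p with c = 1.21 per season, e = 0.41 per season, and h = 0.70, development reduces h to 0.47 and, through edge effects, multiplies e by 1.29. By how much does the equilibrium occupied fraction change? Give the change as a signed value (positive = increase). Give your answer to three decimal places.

-0.328

Before: p* = h − e/c = 0.70 − 0.41/1.21 = 0.70 − 0.3388 = 0.3612.
After: c = 1.21, e = 0.5289, h = 0.47; p* = 0.47 − 0.5289/1.21 = 0.0329.
Δp* = 0.0329 − 0.3612 = -0.3283.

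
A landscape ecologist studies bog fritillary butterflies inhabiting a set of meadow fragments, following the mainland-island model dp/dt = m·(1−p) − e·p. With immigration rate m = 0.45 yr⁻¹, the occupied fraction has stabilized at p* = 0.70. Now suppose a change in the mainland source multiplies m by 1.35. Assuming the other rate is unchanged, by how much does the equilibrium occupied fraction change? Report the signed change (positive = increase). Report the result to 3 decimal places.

0.059

Balance m(1−p*) = e·p* gives e = m(1−p*)/p* = 0.45×0.30000/0.70000 = 0.19286.
New p* = m/(m+e) = 0.60750/(0.60750+0.19286) = 0.75903.
Δp* = 0.75903 − 0.70000 = +0.05903.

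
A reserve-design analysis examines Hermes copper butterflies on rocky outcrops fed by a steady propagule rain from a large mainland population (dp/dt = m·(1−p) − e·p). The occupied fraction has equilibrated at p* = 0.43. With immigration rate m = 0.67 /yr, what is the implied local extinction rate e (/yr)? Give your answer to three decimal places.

At equilibrium m(1−p*) = e·p*, so e = m(1−p*)/p*.
e = 0.67 × 0.5700 / 0.43 = 0.8881.

0.888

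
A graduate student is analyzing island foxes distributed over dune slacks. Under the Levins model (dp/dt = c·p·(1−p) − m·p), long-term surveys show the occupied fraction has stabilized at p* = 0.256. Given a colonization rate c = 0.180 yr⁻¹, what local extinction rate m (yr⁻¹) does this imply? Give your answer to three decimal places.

At equilibrium c(1−p*) = m.
m = 0.180 × (1 − 0.256) = 0.180 × 0.7440 = 0.1339.

0.134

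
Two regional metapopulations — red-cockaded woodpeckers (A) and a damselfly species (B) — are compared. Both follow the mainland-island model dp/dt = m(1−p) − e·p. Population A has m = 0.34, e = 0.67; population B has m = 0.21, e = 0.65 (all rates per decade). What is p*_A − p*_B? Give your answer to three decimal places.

A: p*_A = m/(m+e) = 0.34/1.0100 = 0.3366.
B: p*_B = 0.21/0.8600 = 0.2442.
p*_A − p*_B = 0.3366 − 0.2442 = 0.0924.

0.092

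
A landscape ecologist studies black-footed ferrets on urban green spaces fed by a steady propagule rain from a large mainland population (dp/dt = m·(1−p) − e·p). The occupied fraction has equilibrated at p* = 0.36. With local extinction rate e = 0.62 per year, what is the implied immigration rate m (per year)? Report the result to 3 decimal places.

0.349

At equilibrium m(1−p*) = e·p*, so m = e·p*/(1−p*).
m = 0.62 × 0.36 / 0.6400 = 0.2232/0.6400 = 0.3487.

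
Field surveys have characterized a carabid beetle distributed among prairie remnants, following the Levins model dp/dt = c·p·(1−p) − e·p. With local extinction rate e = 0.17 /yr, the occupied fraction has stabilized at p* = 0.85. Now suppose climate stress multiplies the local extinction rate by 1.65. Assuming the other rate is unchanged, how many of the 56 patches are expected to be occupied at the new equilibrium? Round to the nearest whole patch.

Balance c(1−p*) = e gives c = e/(1 − 0.85000) = 0.17/0.15000 = 1.13333.
New p* = 1 − e/c = 1 − 0.28050/1.13333 = 0.75250.
Expected occupied = 56 × 0.75250 = 42.14 ≈ 42.

42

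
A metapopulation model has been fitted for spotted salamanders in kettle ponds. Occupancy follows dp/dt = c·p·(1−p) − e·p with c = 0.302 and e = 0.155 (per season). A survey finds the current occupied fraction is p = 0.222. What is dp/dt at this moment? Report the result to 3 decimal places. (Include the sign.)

Colonization term: c·p·(1−p) = 0.302×0.222×0.7780 = 0.05216.
Extinction term: e·p = 0.03441.
dp/dt = 0.05216 − 0.03441 = 0.01775.

0.018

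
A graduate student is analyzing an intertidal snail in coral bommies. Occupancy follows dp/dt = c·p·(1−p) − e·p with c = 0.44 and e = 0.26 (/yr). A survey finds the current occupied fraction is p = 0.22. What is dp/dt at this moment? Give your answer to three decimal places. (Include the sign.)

0.018

Colonization term: c·p·(1−p) = 0.44×0.22×0.7800 = 0.07550.
Extinction term: e·p = 0.05720.
dp/dt = 0.07550 − 0.05720 = 0.01830.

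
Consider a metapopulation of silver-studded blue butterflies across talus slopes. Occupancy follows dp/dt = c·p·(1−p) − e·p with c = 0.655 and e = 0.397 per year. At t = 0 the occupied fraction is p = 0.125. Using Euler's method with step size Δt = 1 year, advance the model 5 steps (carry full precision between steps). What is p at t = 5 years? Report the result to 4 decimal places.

0.2462

Update rule: p ← p + [c·p·(1−p) − e·p]·Δt with Δt = 1.
t = 1: p = 0.12500 + (+0.02202) = 0.14702
t = 2: p = 0.14702 + (+0.02377) = 0.17079
t = 3: p = 0.17079 + (+0.02496) = 0.19575
t = 4: p = 0.19575 + (+0.02541) = 0.22115
t = 5: p = 0.22115 + (+0.02502) = 0.24617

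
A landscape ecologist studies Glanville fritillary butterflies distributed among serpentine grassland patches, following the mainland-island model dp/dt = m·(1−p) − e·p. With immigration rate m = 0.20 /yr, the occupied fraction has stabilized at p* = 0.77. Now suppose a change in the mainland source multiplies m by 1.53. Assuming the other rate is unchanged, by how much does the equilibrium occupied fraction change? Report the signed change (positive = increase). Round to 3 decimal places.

Balance m(1−p*) = e·p* gives e = m(1−p*)/p* = 0.20×0.23000/0.77000 = 0.05974.
New p* = m/(m+e) = 0.30600/(0.30600+0.05974) = 0.83666.
Δp* = 0.83666 − 0.77000 = +0.06666.

0.067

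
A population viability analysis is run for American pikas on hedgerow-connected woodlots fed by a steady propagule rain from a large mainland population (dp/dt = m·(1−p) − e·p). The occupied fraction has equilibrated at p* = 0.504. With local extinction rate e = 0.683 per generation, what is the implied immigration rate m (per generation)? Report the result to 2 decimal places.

0.69

At equilibrium m(1−p*) = e·p*, so m = e·p*/(1−p*).
m = 0.683 × 0.504 / 0.4960 = 0.3442/0.4960 = 0.6940.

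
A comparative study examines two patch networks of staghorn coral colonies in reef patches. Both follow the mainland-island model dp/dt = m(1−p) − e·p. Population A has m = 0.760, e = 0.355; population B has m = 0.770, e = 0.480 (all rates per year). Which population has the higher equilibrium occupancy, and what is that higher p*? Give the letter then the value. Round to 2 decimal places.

A, 0.68

A: p*_A = m/(m+e) = 0.760/1.1150 = 0.6816.
B: p*_B = 0.770/1.2500 = 0.6160.
A is higher at 0.6816.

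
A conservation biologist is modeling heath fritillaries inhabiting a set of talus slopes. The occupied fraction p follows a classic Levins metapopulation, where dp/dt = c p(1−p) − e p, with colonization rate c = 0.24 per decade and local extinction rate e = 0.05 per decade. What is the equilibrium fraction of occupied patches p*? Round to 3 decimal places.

At equilibrium, colonization balances extinction: c·p*·(1−p*) = e·p*.
So p* = 1 − e/c = 1 − 0.05/0.24 = 1 − 0.2083 = 0.7917.

0.792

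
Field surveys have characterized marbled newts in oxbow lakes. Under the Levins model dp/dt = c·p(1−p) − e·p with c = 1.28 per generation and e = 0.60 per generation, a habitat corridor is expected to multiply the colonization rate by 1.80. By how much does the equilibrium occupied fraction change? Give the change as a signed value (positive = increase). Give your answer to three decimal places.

0.208

Before: p* = 1 − 0.60/1.28 = 0.5312.
After the change, c = 2.304, e = 0.6, so p* = 1 − 0.6/2.304 = 0.7396.
Δp* = 0.7396 − 0.5312 = +0.2083.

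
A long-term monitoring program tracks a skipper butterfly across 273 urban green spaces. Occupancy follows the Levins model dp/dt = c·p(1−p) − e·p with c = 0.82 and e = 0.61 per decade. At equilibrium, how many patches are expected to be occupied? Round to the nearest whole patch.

p* = 1 − e/c = 1 − 0.61/0.82 = 0.2561.
Expected occupied patches = N × p* = 273 × 0.2561 = 69.91 ≈ 70.

70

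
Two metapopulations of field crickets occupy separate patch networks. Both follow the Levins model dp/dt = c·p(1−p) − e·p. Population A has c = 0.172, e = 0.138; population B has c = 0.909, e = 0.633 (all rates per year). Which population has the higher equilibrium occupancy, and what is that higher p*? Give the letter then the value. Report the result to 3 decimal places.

A: p*_A = 1 − 0.138/0.172 = 0.1977.
B: p*_B = 1 − 0.633/0.909 = 0.3036.
B is higher at 0.3036.

B, 0.304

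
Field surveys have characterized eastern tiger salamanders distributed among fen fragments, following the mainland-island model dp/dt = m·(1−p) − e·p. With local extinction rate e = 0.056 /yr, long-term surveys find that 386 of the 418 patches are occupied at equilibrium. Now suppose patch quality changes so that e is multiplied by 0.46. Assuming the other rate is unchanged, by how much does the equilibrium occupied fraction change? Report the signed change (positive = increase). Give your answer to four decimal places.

Observed p* = 386/418 = 0.92344.
Balance m(1−p*) = e·p* gives m = e·p*/(1−p*) = 0.056×0.92344/0.07656 = 0.67545.
New p* = m/(m+e) = 0.67545/(0.67545+0.02576) = 0.96326.
Δp* = 0.96326 − 0.92344 = +0.03982.

0.0398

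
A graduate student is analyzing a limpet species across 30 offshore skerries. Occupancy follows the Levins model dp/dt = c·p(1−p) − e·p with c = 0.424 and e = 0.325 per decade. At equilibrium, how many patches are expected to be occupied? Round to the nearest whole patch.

7

p* = 1 − e/c = 1 − 0.325/0.424 = 0.2335.
Expected occupied patches = N × p* = 30 × 0.2335 = 7.00 ≈ 7.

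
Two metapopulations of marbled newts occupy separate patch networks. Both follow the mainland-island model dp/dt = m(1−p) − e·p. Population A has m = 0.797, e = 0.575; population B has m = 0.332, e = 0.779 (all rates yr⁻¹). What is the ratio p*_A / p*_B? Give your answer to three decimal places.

A: p*_A = m/(m+e) = 0.797/1.3720 = 0.5809.
B: p*_B = 0.332/1.1110 = 0.2988.
p*_A / p*_B = 0.5809/0.2988 = 1.9439.

1.944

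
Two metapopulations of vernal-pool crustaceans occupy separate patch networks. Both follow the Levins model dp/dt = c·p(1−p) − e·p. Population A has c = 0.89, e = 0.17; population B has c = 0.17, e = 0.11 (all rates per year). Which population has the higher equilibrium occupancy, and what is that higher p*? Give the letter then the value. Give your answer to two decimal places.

A: p*_A = 1 − 0.17/0.89 = 0.8090.
B: p*_B = 1 − 0.11/0.17 = 0.3529.
A is higher at 0.8090.

A, 0.81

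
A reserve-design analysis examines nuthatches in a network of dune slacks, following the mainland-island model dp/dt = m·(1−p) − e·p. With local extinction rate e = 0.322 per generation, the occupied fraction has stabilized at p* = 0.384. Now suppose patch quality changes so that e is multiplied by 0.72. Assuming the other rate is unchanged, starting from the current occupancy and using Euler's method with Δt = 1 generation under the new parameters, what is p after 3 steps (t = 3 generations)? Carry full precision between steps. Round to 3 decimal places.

Balance m(1−p*) = e·p* gives m = e·p*/(1−p*) = 0.322×0.38400/0.61600 = 0.20073.
Starting from p₀ = 0.38400; update p ← p + (dp/dt)·Δt with the new parameters.
  1  |  dp/dt·Δt = +0.034621  |  p_1 = 0.418621
  2  |  dp/dt·Δt = +0.019645  |  p_2 = 0.438267
  3  |  dp/dt·Δt = +0.011147  |  p_3 = 0.449414

0.449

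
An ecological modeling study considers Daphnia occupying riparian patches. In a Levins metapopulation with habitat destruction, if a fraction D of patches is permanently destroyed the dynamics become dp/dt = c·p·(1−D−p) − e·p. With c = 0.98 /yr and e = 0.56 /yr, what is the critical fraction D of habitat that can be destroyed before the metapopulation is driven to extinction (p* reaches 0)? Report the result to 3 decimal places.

0.429

The nontrivial equilibrium is p* = (1−D) − e/c; extinction occurs when this hits zero.
So D_crit = 1 − e/c = 1 − 0.56/0.98 = 1 − 0.5714 = 0.4286.
Note this equals the original equilibrium occupancy — the Levins extinction-debt result.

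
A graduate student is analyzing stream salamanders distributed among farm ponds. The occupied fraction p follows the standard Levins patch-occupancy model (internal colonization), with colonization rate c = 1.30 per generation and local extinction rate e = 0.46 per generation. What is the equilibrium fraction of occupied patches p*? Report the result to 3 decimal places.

0.646

At equilibrium, colonization balances extinction: c·p*·(1−p*) = e·p*.
So p* = 1 − e/c = 1 − 0.46/1.30 = 1 − 0.3538 = 0.6462.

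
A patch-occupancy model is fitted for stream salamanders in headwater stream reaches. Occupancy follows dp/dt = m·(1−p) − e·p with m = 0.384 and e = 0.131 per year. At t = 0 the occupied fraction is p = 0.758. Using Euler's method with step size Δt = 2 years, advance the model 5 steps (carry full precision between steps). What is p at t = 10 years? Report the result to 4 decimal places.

0.7456

Update rule: p ← p + [m·(1−p) − e·p]·Δt with Δt = 2.
  1  |  dp/dt·Δt = -0.012740  |  p_1 = 0.745260
  2  |  dp/dt·Δt = +0.000382  |  p_2 = 0.745642
  3  |  dp/dt·Δt = -0.000011  |  p_3 = 0.745631
  4  |  dp/dt·Δt = +0.000000  |  p_4 = 0.745631
  5  |  dp/dt·Δt = -0.000000  |  p_5 = 0.745631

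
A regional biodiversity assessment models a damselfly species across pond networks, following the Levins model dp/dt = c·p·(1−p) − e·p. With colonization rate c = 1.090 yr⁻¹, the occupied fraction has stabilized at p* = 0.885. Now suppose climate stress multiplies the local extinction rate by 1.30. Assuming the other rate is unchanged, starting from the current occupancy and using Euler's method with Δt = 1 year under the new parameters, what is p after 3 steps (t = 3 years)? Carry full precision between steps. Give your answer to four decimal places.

0.8505

Balance c(1−p*) = e gives e = 1.090×(1 − 0.88500) = 0.12535.
Starting from p₀ = 0.88500; update p ← p + (dp/dt)·Δt with the new parameters.
p: 0.88500 → 0.85172  (Δp = -0.03328)
p: 0.85172 → 0.85059  (Δp = -0.00113)
p: 0.85059 → 0.85051  (Δp = -0.00008)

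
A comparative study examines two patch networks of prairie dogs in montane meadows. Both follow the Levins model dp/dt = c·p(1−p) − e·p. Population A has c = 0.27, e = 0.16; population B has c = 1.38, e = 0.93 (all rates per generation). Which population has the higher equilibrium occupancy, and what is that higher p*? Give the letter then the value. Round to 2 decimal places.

A: p*_A = 1 − 0.16/0.27 = 0.4074.
B: p*_B = 1 − 0.93/1.38 = 0.3261.
A is higher at 0.4074.

A, 0.41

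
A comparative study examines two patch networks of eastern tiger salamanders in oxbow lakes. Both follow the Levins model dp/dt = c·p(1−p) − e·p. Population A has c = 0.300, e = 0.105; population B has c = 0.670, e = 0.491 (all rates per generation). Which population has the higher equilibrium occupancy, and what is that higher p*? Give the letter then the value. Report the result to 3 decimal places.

A: p*_A = 1 − 0.105/0.300 = 0.6500.
B: p*_B = 1 − 0.491/0.670 = 0.2672.
A is higher at 0.6500.

A, 0.650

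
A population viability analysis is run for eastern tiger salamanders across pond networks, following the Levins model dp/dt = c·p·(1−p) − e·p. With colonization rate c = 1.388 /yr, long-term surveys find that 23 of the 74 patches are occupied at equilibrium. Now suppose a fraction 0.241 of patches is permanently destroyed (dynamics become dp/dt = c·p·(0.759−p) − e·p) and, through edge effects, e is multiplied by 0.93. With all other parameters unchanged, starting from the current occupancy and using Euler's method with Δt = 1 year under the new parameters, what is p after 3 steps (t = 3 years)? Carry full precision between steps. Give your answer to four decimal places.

Observed p* = 23/74 = 0.31081.
Balance c(1−p*) = e gives e = 1.388×(1 − 0.31081) = 0.95659.
Starting from p₀ = 0.31081; update p ← p + (dp/dt)·Δt with the new parameters.
p: 0.31081 → 0.22765  (Δp = -0.08316)
p: 0.22765 → 0.19302  (Δp = -0.03463)
p: 0.19302 → 0.17294  (Δp = -0.02009)

0.1729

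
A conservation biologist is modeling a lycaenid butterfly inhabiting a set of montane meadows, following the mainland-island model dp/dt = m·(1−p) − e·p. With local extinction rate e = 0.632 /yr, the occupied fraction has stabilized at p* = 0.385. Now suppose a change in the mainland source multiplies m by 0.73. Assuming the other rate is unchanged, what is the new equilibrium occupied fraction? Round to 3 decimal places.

Balance m(1−p*) = e·p* gives m = e·p*/(1−p*) = 0.632×0.38500/0.61500 = 0.39564.
New p* = m/(m+e) = 0.28882/(0.28882+0.63200) = 0.31366.

0.314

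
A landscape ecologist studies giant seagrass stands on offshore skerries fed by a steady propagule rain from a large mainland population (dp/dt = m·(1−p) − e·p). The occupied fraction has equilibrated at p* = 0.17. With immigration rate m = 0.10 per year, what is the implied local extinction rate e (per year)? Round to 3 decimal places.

0.488

At equilibrium m(1−p*) = e·p*, so e = m(1−p*)/p*.
e = 0.10 × 0.8300 / 0.17 = 0.4882.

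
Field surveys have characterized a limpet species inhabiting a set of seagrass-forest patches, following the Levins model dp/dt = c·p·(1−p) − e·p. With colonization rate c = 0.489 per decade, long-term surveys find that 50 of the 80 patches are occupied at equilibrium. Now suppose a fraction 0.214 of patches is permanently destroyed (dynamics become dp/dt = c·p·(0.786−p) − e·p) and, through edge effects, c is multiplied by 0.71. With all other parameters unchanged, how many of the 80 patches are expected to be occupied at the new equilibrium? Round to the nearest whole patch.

Observed p* = 50/80 = 0.62500.
Balance c(1−p*) = e gives e = 0.489×(1 − 0.62500) = 0.18338.
New p* = 0.786 − e/c = 0.786 − 0.18338/0.34719 = 0.25782.
Expected occupied = 80 × 0.25782 = 20.63 ≈ 21.

21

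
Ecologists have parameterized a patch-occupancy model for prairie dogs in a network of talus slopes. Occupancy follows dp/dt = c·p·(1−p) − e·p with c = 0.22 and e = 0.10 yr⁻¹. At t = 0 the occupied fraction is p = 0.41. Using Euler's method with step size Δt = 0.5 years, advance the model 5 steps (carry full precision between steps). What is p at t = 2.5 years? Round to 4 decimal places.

Update rule: p ← p + [c·p·(1−p) − e·p]·Δt with Δt = 0.5.
  1  |  dp/dt·Δt = +0.006109  |  p_1 = 0.416109
  2  |  dp/dt·Δt = +0.005920  |  p_2 = 0.422029
  3  |  dp/dt·Δt = +0.005730  |  p_3 = 0.427759
  4  |  dp/dt·Δt = +0.005538  |  p_4 = 0.433297
  5  |  dp/dt·Δt = +0.005346  |  p_5 = 0.438643

0.4386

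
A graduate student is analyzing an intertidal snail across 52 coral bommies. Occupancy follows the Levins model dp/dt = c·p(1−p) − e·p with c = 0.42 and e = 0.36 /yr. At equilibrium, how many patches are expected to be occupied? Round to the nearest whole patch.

7

p* = 1 − e/c = 1 − 0.36/0.42 = 0.1429.
Expected occupied patches = N × p* = 52 × 0.1429 = 7.43 ≈ 7.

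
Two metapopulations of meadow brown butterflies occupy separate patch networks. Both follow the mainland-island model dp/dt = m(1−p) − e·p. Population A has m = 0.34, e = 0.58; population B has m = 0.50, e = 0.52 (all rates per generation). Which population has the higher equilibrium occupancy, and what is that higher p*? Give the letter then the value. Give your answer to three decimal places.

B, 0.490

A: p*_A = m/(m+e) = 0.34/0.9200 = 0.3696.
B: p*_B = 0.50/1.0200 = 0.4902.
B is higher at 0.4902.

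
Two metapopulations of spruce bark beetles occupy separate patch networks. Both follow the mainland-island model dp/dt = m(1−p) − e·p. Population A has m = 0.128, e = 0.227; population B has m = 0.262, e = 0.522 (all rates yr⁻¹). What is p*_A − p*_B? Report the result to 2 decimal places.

A: p*_A = m/(m+e) = 0.128/0.3550 = 0.3606.
B: p*_B = 0.262/0.7840 = 0.3342.
p*_A − p*_B = 0.3606 − 0.3342 = 0.0264.

0.03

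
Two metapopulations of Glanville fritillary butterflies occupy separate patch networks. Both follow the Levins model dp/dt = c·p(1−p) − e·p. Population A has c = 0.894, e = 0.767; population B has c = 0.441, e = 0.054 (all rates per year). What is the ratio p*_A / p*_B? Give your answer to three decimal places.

0.162

A: p*_A = 1 − 0.767/0.894 = 0.1421.
B: p*_B = 1 − 0.054/0.441 = 0.8776.
p*_A / p*_B = 0.1421/0.8776 = 0.1619.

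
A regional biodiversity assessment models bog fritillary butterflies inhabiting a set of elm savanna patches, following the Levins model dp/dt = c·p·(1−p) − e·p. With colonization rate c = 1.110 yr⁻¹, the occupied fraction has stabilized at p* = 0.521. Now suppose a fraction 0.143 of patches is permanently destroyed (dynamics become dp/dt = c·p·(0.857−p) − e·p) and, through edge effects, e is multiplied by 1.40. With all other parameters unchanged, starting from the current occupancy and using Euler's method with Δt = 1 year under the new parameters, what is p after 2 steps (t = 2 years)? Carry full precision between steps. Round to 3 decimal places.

0.276

Balance c(1−p*) = e gives e = 1.110×(1 − 0.52100) = 0.53169.
Starting from p₀ = 0.52100; update p ← p + (dp/dt)·Δt with the new parameters.
  1  |  dp/dt·Δt = -0.193503  |  p_1 = 0.327497
  2  |  dp/dt·Δt = -0.051292  |  p_2 = 0.276205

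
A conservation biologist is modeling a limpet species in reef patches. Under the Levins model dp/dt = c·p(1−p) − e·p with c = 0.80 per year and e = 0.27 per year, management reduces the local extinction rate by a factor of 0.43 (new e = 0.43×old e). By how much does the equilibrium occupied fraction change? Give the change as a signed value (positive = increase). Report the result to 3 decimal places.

Before: p* = 1 − 0.27/0.80 = 0.6625.
After the change, c = 0.8, e = 0.1161, so p* = 1 − 0.1161/0.8 = 0.8549.
Δp* = 0.8549 − 0.6625 = +0.1924.

0.192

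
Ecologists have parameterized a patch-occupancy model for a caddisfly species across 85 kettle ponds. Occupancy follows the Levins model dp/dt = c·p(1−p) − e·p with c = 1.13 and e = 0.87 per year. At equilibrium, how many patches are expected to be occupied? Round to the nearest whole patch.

20

p* = 1 − e/c = 1 − 0.87/1.13 = 0.2301.
Expected occupied patches = N × p* = 85 × 0.2301 = 19.56 ≈ 20.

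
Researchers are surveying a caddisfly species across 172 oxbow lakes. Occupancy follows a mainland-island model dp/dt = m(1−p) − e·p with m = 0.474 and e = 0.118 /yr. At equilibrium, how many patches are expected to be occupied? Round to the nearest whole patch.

138

p* = m/(m+e) = 0.474/0.5920 = 0.8007.
Expected occupied patches = N × p* = 172 × 0.8007 = 137.72 ≈ 138.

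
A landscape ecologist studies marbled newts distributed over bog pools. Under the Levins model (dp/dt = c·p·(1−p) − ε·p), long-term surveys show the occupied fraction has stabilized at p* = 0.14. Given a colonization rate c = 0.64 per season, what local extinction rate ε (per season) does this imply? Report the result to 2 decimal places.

At equilibrium c(1−p*) = ε.
ε = 0.64 × (1 − 0.14) = 0.64 × 0.8600 = 0.5504.

0.55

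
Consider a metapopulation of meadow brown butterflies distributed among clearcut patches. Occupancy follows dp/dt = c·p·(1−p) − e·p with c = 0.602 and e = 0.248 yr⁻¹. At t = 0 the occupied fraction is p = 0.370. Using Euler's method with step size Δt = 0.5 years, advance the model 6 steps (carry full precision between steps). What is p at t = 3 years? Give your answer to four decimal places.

Update rule: p ← p + [c·p·(1−p) − e·p]·Δt with Δt = 0.5.
p: 0.37000 → 0.39428  (Δp = +0.02428)
p: 0.39428 → 0.41728  (Δp = +0.02299)
p: 0.41728 → 0.43873  (Δp = +0.02145)
p: 0.43873 → 0.45844  (Δp = +0.01972)
p: 0.45844 → 0.47633  (Δp = +0.01788)
p: 0.47633 → 0.49234  (Δp = +0.01602)

0.4923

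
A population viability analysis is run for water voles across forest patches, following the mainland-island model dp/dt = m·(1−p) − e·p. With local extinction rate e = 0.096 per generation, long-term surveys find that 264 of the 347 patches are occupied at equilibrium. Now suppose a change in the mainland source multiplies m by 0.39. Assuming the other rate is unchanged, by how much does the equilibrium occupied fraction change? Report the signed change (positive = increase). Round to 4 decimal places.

-0.2071

Observed p* = 264/347 = 0.76081.
Balance m(1−p*) = e·p* gives m = e·p*/(1−p*) = 0.096×0.76081/0.23919 = 0.30535.
New p* = m/(m+e) = 0.11909/(0.11909+0.09600) = 0.55368.
Δp* = 0.55368 − 0.76081 = -0.20713.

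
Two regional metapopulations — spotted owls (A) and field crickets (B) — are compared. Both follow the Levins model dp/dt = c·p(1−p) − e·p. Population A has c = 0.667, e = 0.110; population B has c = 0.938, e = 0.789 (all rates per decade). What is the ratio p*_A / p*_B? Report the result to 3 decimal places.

A: p*_A = 1 − 0.110/0.667 = 0.8351.
B: p*_B = 1 − 0.789/0.938 = 0.1588.
p*_A / p*_B = 0.8351/0.1588 = 5.2571.

5.257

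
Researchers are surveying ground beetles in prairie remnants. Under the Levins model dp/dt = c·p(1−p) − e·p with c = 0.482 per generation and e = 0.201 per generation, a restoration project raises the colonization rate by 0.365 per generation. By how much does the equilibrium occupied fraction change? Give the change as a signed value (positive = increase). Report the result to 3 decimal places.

Before: p* = 1 − 0.201/0.482 = 0.5830.
After the change, c = 0.847, e = 0.201, so p* = 1 − 0.201/0.847 = 0.7627.
Δp* = 0.7627 − 0.5830 = +0.1797.

0.180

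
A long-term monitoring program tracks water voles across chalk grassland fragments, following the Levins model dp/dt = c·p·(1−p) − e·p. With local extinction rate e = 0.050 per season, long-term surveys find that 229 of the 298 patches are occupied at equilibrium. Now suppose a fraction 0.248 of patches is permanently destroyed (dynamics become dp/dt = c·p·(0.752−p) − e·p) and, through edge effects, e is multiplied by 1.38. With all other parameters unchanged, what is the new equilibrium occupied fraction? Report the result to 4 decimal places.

0.4325

Observed p* = 229/298 = 0.76846.
Balance c(1−p*) = e gives c = e/(1 − 0.76846) = 0.050/0.23154 = 0.21595.
New p* = 0.752 − e/c = 0.752 − 0.06900/0.21595 = 0.43248.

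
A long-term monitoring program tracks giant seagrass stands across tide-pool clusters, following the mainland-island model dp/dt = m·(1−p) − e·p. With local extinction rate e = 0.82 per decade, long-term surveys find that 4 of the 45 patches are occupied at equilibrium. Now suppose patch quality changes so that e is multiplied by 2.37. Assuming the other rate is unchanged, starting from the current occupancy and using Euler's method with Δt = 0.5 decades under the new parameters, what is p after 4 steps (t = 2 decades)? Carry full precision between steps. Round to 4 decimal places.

0.0395

Observed p* = 4/45 = 0.08889.
Balance m(1−p*) = e·p* gives m = e·p*/(1−p*) = 0.82×0.08889/0.91111 = 0.08000.
Starting from p₀ = 0.08889; update p ← p + (dp/dt)·Δt with the new parameters.
step 1: Δp = -0.04993, p = 0.03896
step 2: Δp = +0.00058, p = 0.03954
step 3: Δp = -0.00001, p = 0.03954
step 4: Δp = +0.00000, p = 0.03954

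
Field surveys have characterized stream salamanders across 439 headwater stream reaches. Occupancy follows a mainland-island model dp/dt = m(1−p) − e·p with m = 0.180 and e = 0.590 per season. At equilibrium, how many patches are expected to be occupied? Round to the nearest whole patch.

p* = m/(m+e) = 0.180/0.7700 = 0.2338.
Expected occupied patches = N × p* = 439 × 0.2338 = 102.62 ≈ 103.

103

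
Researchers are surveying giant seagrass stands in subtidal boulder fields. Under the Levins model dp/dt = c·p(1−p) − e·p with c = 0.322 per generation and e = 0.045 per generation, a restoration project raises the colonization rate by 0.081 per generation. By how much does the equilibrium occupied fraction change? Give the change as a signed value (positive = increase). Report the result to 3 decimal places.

0.028

Before: p* = 1 − 0.045/0.322 = 0.8602.
After the change, c = 0.403, e = 0.045, so p* = 1 − 0.045/0.403 = 0.8883.
Δp* = 0.8883 − 0.8602 = +0.0281.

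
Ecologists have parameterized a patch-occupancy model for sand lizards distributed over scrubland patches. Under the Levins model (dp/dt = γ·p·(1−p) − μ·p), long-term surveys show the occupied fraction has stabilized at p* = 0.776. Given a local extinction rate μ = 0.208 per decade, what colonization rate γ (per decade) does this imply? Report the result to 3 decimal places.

0.929

At equilibrium γ(1−p*) = μ, so γ = μ/(1−p*).
γ = 0.208/(1 − 0.776) = 0.208/0.2240 = 0.9286.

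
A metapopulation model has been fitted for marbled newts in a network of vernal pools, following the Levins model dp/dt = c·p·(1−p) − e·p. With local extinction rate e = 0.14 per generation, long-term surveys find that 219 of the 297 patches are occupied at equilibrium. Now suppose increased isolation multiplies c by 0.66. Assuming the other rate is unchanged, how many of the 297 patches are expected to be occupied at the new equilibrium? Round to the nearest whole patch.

Observed p* = 219/297 = 0.73737.
Balance c(1−p*) = e gives c = e/(1 − 0.73737) = 0.14/0.26263 = 0.53307.
New p* = 1 − e/c = 1 − 0.14000/0.35183 = 0.60208.
Expected occupied = 297 × 0.60208 = 178.82 ≈ 179.

179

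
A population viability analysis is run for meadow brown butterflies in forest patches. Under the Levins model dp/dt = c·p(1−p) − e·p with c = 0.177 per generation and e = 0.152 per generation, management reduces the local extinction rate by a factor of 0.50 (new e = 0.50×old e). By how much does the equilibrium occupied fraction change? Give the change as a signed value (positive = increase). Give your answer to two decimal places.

0.43

Before: p* = 1 − 0.152/0.177 = 0.1412.
After the change, c = 0.177, e = 0.076, so p* = 1 − 0.076/0.177 = 0.5706.
Δp* = 0.5706 − 0.1412 = +0.4294.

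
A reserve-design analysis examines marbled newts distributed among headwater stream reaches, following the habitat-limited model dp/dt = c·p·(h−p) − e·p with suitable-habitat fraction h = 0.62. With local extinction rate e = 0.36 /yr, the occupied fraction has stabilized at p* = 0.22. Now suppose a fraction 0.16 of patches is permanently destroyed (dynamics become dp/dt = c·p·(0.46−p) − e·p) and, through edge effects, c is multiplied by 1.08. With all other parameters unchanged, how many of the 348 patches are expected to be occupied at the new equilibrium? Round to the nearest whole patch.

31

Balance c(h−p*) = e gives c = e/(0.62 − 0.22000) = 0.36/0.40000 = 0.90000.
New p* = 0.46 − e/c = 0.46 − 0.36000/0.97200 = 0.08963.
Expected occupied = 348 × 0.08963 = 31.19 ≈ 31.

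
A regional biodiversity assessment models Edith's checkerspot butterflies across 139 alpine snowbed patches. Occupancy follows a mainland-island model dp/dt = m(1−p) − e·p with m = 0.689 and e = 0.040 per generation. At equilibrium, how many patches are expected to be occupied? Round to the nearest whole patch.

131

p* = m/(m+e) = 0.689/0.7290 = 0.9451.
Expected occupied patches = N × p* = 139 × 0.9451 = 131.37 ≈ 131.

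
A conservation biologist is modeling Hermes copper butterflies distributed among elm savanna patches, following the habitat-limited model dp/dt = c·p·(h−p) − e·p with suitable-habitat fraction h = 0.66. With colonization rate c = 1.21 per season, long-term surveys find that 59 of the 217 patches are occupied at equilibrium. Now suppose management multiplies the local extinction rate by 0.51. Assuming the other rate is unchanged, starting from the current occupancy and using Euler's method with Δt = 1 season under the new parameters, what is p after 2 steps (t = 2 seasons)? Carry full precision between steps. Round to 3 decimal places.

Observed p* = 59/217 = 0.27189.
Balance c(h−p*) = e gives e = 1.21×(0.66 − 0.27189) = 0.46961.
Starting from p₀ = 0.27189; update p ← p + (dp/dt)·Δt with the new parameters.
p: 0.27189 → 0.33445  (Δp = +0.06256)
p: 0.33445 → 0.38610  (Δp = +0.05164)

0.386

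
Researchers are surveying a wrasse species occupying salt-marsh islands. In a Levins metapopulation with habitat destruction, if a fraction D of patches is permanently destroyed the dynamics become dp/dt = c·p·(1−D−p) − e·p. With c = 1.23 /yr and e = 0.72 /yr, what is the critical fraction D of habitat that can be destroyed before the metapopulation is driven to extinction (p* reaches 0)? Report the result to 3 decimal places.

The nontrivial equilibrium is p* = (1−D) − e/c; extinction occurs when this hits zero.
So D_crit = 1 − e/c = 1 − 0.72/1.23 = 1 − 0.5854 = 0.4146.
This equals the undisturbed p*, a classic result of Lande's extension.

0.415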